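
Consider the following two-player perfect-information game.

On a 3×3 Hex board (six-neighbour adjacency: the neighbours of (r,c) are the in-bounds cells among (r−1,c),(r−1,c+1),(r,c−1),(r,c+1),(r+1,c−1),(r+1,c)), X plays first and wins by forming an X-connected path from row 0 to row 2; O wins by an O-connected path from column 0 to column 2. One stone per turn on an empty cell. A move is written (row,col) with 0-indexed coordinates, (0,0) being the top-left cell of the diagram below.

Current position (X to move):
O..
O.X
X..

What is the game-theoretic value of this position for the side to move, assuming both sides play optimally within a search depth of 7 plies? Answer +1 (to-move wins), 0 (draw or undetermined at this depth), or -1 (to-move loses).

ply 1, X at O../O.X/X.. | (0,1)=+1→OX./O.X/X..*; (0,2)=+1→O.X/O.X/X..; (1,1)=+1→O../OXX/X..; (2,1)=-1→O../O.X/XX.; (2,2)=-1→O../O.X/X.X
ply 2, O at OX./O.X/X.. | (0,2)=-1→OXO/O.X/X..*; (1,1)=-1→OX./OOX/X..; (2,1)=-1→OX./O.X/XO.; (2,2)=-1→OX./O.X/X.O
ply 3, X at OXO/O.X/X.. | (1,1)=+1→OXO/OXX/X..*; (2,1)=-1→OXO/O.X/XX.; (2,2)=-1→OXO/O.X/X.X
ply 4: OXO/OXX/X.. is terminal -1 (O); from O../O.X/X.. depth 7

value(O../O.X/X.., X) = +1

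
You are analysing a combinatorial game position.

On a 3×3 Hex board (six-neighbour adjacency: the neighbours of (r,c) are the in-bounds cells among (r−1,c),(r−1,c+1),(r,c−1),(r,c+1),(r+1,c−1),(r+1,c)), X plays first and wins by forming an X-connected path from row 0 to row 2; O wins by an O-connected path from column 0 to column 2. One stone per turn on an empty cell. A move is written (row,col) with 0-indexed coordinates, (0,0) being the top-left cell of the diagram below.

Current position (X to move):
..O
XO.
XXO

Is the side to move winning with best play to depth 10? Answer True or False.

[..O/XO./XXO] X move#1: (0,0):+1/X.O/XO./XXO*, (0,1):+1/.XO/XO./XXO, (1,2):+1/..O/XOX/XXO
[X.O/XO./XXO] end (terminal -1, O#2); searched ..O/XO./XXO to 10

X winning at [..O/XO./XXO]: True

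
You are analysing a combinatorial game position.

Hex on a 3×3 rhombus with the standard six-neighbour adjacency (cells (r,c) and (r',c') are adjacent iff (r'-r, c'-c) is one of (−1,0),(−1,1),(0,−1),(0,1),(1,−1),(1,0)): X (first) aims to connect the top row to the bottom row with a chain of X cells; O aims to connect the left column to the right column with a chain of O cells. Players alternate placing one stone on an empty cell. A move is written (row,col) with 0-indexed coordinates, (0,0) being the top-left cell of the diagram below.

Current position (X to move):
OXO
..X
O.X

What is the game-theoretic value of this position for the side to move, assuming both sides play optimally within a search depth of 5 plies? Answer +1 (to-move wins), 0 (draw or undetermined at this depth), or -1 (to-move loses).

p1 X@[OXO/..X/O.X]: (1,0)[OXO/X.X/O.X]-1 (1,1)[OXO/.XX/O.X]+1* (2,1)[OXO/..X/OXX]-1
p2 O@[OXO/.XX/O.X] terminal -1; root [OXO/..X/O.X] d5

value(OXO/..X/O.X, X) = +1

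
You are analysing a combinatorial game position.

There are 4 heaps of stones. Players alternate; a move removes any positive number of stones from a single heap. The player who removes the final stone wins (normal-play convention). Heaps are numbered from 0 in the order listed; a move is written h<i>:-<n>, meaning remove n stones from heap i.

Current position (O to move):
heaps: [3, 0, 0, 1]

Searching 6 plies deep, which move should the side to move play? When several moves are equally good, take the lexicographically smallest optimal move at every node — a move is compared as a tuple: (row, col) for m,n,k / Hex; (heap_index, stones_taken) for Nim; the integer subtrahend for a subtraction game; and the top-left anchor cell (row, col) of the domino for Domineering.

ply 1, O at (3,0,0,1) | h0:-1=-1→(2,0,0,1); h0:-2=+1→(1,0,0,1)*; h0:-3=-1→(0,0,0,1); h3:-1=-1→(3,0,0,0)
ply 2, X at (1,0,0,1) | h0:-1=-1→(0,0,0,1)*; h3:-1=-1→(1,0,0,0)
ply 3, O at (0,0,0,1) | h3:-1=+1→(0,0,0,0)*
ply 4: (0,0,0,0) is terminal -1 (X); from (3,0,0,1) depth 6

O's best at [(3,0,0,1)]: h0:-2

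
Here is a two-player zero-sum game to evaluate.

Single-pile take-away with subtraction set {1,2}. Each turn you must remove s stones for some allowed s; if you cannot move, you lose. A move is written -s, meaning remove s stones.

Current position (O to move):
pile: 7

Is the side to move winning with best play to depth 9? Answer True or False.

[7] O move#1: -1:+1/6*, -2:-1/5
[6] X move#2: -1:-1/5*, -2:-1/4
[5] O move#3: -1:-1/4, -2:+1/3*
[3] X move#4: -1:-1/2*, -2:-1/1
[2] O move#5: -1:-1/1, -2:+1/0*
[0] end (terminal -1, X#6); searched 7 to 9

O winning at [7]: True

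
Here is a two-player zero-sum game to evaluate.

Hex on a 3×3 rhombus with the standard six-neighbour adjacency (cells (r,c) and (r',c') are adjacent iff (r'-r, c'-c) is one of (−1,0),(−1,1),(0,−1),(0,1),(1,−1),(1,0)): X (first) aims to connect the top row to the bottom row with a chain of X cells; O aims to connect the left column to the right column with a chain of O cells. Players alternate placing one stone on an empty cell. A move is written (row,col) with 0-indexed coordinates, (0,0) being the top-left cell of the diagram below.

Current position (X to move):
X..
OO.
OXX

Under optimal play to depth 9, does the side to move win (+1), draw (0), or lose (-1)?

ply 1, X at X../OO./OXX | (0,1)=-1→XX./OO./OXX*; (0,2)=-1→X.X/OO./OXX; (1,2)=-1→X../OOX/OXX
ply 2, O at XX./OO./OXX | (0,2)=+1→XXO/OO./OXX*; (1,2)=+1→XX./OOO/OXX
ply 3: XXO/OO./OXX is terminal -1 (X); from X../OO./OXX depth 9

value(X../OO./OXX, X) = -1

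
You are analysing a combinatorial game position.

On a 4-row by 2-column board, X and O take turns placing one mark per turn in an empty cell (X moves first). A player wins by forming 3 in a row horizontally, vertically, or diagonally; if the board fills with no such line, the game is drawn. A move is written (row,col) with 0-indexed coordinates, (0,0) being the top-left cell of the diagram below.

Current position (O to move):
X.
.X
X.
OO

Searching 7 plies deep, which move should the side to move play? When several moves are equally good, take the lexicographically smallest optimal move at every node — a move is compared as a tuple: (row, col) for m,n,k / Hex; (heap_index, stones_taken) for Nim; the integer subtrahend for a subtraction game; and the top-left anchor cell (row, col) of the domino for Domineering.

O's best at [X./.X/X./OO]: (1,0)

[X./.X/X./OO] O move#1: (0,1):-1/XO/.X/X./OO, (1,0):+0/X./OX/X./OO*, (2,1):-1/X./.X/XO/OO
[X./OX/X./OO] X move#2: (0,1):+0/XX/OX/X./OO*, (2,1):+0/X./OX/XX/OO
[XX/OX/X./OO] O move#3: (2,1):+0/XX/OX/XO/OO*
[XX/OX/XO/OO] end (terminal +0, X#4); searched X./.X/X./OO to 7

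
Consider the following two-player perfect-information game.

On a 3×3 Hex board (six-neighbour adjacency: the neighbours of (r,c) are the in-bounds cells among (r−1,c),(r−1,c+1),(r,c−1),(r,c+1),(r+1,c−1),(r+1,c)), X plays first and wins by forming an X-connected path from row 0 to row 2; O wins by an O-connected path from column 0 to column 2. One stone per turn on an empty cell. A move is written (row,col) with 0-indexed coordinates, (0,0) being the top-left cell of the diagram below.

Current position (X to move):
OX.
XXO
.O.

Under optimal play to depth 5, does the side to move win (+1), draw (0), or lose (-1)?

[OX./XXO/.O.] X move#1: (0,2):-1/OXX/XXO/.O., (2,0):+1/OX./XXO/XO.*, (2,2):-1/OX./XXO/.OX
[OX./XXO/XO.] end (terminal -1, O#2); searched OX./XXO/.O. to 5

value(OX./XXO/.O., X) = +1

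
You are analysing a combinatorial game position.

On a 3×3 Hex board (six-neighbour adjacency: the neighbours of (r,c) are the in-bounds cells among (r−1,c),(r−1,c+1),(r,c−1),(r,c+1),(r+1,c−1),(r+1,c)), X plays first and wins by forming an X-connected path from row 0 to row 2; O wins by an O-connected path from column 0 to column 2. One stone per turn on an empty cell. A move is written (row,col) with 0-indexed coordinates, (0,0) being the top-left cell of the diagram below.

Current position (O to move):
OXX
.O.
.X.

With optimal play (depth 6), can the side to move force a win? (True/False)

ply 1, O at OXX/.O./.X. | (1,0)=-1→OXX/OO./.X.; (1,2)=+1→OXX/.OO/.X.*; (2,0)=-1→OXX/.O./OX.; (2,2)=-1→OXX/.O./.XO
ply 2, X at OXX/.OO/.X. | (1,0)=-1→OXX/XOO/.X.*; (2,0)=-1→OXX/.OO/XX.; (2,2)=-1→OXX/.OO/.XX
ply 3, O at OXX/XOO/.X. | (2,0)=+1→OXX/XOO/OX.*; (2,2)=-1→OXX/XOO/.XO
ply 4: OXX/XOO/OX. is terminal -1 (X); from OXX/.O./.X. depth 6

O winning at [OXX/.O./.X.]: True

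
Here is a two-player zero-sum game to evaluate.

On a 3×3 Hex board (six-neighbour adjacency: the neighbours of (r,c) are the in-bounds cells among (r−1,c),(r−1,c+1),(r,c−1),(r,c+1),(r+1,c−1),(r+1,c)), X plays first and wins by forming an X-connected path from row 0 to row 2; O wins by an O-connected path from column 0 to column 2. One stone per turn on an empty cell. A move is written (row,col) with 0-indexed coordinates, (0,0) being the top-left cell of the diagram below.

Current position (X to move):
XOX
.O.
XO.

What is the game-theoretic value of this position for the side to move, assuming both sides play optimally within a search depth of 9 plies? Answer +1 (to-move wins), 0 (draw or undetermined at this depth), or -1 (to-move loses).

value(XOX/.O./XO., X) = +1

[XOX/.O./XO.] X move#1: (1,0):+1/XOX/XO./XO.*, (1,2):+1/XOX/.OX/XO., (2,2):+1/XOX/.O./XOX
[XOX/XO./XO.] end (terminal -1, O#2); searched XOX/.O./XO. to 9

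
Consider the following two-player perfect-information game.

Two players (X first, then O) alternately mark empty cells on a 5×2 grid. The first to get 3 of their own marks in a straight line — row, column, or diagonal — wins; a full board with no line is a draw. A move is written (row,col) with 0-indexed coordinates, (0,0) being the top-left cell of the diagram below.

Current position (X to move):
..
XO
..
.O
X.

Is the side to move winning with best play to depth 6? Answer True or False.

[../XO/../.O/X.] X move#1: (0,0):-1/X./XO/../.O/X., (0,1):-1/.X/XO/../.O/X., (2,0):-1/../XO/X./.O/X., (2,1):+0/../XO/.X/.O/X.*, (3,0):-1/../XO/../XO/X., (4,1):-1/../XO/../.O/XX
[../XO/.X/.O/X.] O move#2: (0,0):+0/O./XO/.X/.O/X.*, (0,1):-1/.O/XO/.X/.O/X., (2,0):+0/../XO/OX/.O/X., (3,0):+0/../XO/.X/OO/X., (4,1):-1/../XO/.X/.O/XO
[O./XO/.X/.O/X.] X move#3: (0,1):+0/OX/XO/.X/.O/X.*, (2,0):+0/O./XO/XX/.O/X., (3,0):+0/O./XO/.X/XO/X., (4,1):+0/O./XO/.X/.O/XX
[OX/XO/.X/.O/X.] O move#4: (2,0):+0/OX/XO/OX/.O/X.*, (3,0):+0/OX/XO/.X/OO/X., (4,1):+0/OX/XO/.X/.O/XO
[OX/XO/OX/.O/X.] X move#5: (3,0):+0/OX/XO/OX/XO/X.*, (4,1):+0/OX/XO/OX/.O/XX
[OX/XO/OX/XO/X.] O move#6: (4,1):+0/OX/XO/OX/XO/XO*
[OX/XO/OX/XO/XO] end (terminal +0, X#7); searched ../XO/../.O/X. to 6

X winning at [../XO/../.O/X.]: False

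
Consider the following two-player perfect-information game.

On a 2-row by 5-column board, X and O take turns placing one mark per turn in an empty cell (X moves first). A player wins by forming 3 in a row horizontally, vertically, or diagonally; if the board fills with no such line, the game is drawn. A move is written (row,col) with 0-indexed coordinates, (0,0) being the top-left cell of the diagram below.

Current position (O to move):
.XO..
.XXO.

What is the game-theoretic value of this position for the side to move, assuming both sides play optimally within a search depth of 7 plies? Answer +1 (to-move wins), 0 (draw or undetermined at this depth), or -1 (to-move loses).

value(.XO../.XXO., O) = 0

p1 O@[.XO../.XXO.]: (0,0)[OXO../.XXO.]-1 (0,3)[.XOO./.XXO.]-1 (0,4)[.XO.O/.XXO.]-1 (1,0)[.XO../OXXO.]+0* (1,4)[.XO../.XXOO]-1
p2 X@[.XO../OXXO.]: (0,0)[XXO../OXXO.]+0* (0,3)[.XOX./OXXO.]+0 (0,4)[.XO.X/OXXO.]+0 (1,4)[.XO../OXXOX]+0
p3 O@[XXO../OXXO.]: (0,3)[XXOO./OXXO.]+0* (0,4)[XXO.O/OXXO.]+0 (1,4)[XXO../OXXOO]+0
p4 X@[XXOO./OXXO.]: (0,4)[XXOOX/OXXO.]+0* (1,4)[XXOO./OXXOX]-1
p5 O@[XXOOX/OXXO.]: (1,4)[XXOOX/OXXOO]+0*
p6 X@[XXOOX/OXXOO] terminal +0; root [.XO../.XXO.] d7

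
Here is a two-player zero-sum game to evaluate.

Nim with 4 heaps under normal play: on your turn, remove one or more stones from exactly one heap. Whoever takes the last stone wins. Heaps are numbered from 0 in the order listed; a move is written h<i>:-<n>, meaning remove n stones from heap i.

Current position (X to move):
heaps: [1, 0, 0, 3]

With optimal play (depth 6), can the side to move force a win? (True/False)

X winning at [(1,0,0,3)]: True

p1 X@[(1,0,0,3)]: h0:-1[(0,0,0,3)]-1 h3:-1[(1,0,0,2)]-1 h3:-2[(1,0,0,1)]+1* h3:-3[(1,0,0,0)]-1
p2 O@[(1,0,0,1)]: h0:-1[(0,0,0,1)]-1* h3:-1[(1,0,0,0)]-1
p3 X@[(0,0,0,1)]: h3:-1[(0,0,0,0)]+1*
p4 O@[(0,0,0,0)] terminal -1; root [(1,0,0,3)] d6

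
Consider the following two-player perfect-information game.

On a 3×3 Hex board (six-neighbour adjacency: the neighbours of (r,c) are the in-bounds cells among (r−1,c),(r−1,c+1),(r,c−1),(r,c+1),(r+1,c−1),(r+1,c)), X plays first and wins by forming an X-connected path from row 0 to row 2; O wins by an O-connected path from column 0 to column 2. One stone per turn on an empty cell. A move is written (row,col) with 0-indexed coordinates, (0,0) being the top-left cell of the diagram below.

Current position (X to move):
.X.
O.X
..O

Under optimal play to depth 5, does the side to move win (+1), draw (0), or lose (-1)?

value(.X./O.X/..O, X) = +1

p1 X@[.X./O.X/..O]: (0,0)[XX./O.X/..O]-1 (0,2)[.XX/O.X/..O]-1 (1,1)[.X./OXX/..O]+1* (2,0)[.X./O.X/X.O]-1 (2,1)[.X./O.X/.XO]+1
p2 O@[.X./OXX/..O]: (0,0)[OX./OXX/..O]-1* (0,2)[.XO/OXX/..O]-1 (2,0)[.X./OXX/O.O]-1 (2,1)[.X./OXX/.OO]-1
p3 X@[OX./OXX/..O]: (0,2)[OXX/OXX/..O]+1* (2,0)[OX./OXX/X.O]+1 (2,1)[OX./OXX/.XO]+1
p4 O@[OXX/OXX/..O]: (2,0)[OXX/OXX/O.O]-1* (2,1)[OXX/OXX/.OO]-1
p5 X@[OXX/OXX/O.O]: (2,1)[OXX/OXX/OXO]+1*
p6 O@[OXX/OXX/OXO] terminal -1; root [.X./O.X/..O] d5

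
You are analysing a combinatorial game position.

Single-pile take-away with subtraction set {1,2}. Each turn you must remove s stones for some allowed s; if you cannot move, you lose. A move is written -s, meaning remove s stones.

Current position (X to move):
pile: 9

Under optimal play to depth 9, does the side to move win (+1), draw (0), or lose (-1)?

p1 X@[9]: -1[8]-1* -2[7]-1
p2 O@[8]: -1[7]-1 -2[6]+1*
p3 X@[6]: -1[5]-1* -2[4]-1
p4 O@[5]: -1[4]-1 -2[3]+1*
p5 X@[3]: -1[2]-1* -2[1]-1
p6 O@[2]: -1[1]-1 -2[0]+1*
p7 X@[0] terminal -1; root [9] d9

value(9, X) = -1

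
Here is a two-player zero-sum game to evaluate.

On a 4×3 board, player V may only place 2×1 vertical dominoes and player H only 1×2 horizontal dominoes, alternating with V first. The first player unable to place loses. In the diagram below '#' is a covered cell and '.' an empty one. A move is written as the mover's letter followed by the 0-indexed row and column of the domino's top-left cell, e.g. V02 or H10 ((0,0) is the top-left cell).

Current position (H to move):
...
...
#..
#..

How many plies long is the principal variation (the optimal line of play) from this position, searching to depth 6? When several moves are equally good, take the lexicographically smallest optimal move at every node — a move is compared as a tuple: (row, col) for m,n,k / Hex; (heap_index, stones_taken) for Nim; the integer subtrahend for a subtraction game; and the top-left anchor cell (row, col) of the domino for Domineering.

p1 H@[.../.../#../#..]: H00[##./.../#../#..]-1* H01[.##/.../#../#..]-1 H10[.../##./#../#..]-1 H11[.../.##/#../#..]-1 H21[.../.../###/#..]-1 H31[.../.../#../###]-1
p2 V@[##./.../#../#..]: V02[###/..#/#../#..]-1 V11[##./.#./##./#..]+1* V12[##./..#/#.#/#..]+1 V21[##./.../##./##.]+1 V22[##./.../#.#/#.#]+1
p3 H@[##./.#./##./#..]: H31[##./.#./##./###]-1*
p4 V@[##./.#./##./###]: V02[###/.##/##./###]+1* V12[##./.##/###/###]+1
p5 H@[###/.##/##./###] terminal -1; root [.../.../#../#..] d6

PV length from [.../.../#../#..]: 4 plies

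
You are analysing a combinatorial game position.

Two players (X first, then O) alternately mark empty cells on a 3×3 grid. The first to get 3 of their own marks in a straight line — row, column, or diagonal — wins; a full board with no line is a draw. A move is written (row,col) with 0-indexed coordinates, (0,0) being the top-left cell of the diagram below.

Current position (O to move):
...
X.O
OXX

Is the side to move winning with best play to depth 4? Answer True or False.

O winning at [.../X.O/OXX]: False

p1 O@[.../X.O/OXX]: (0,0)[O../X.O/OXX]+0* (0,1)[.O./X.O/OXX]+0 (0,2)[..O/X.O/OXX]-1 (1,1)[.../XOO/OXX]+0
p2 X@[O../X.O/OXX]: (0,1)[OX./X.O/OXX]+0* (0,2)[O.X/X.O/OXX]+0 (1,1)[O../XXO/OXX]+0
p3 O@[OX./X.O/OXX]: (0,2)[OXO/X.O/OXX]-1 (1,1)[OX./XOO/OXX]+0*
p4 X@[OX./XOO/OXX]: (0,2)[OXX/XOO/OXX]+0*
p5 O@[OXX/XOO/OXX] terminal +0; root [.../X.O/OXX] d4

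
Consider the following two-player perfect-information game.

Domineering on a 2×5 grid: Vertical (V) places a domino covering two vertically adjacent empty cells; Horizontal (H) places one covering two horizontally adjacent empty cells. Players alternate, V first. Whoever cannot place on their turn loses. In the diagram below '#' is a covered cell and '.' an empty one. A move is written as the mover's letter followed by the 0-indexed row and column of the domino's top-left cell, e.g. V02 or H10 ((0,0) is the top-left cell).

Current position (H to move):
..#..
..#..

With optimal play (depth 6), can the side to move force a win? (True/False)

ply 1, H at ..#../..#.. | H00=-1→###../..#..*; H03=-1→..###/..#..; H10=-1→..#../###..; H13=-1→..#../..###
ply 2, V at ###../..#.. | V03=+1→####./..##.*; V04=+1→###.#/..#.#
ply 3, H at ####./..##. | H10=-1→####./####.*
ply 4, V at ####./####. | V04=+1→#####/#####*
ply 5: #####/##### is terminal -1 (H); from ..#../..#.. depth 6

H winning at [..#../..#..]: False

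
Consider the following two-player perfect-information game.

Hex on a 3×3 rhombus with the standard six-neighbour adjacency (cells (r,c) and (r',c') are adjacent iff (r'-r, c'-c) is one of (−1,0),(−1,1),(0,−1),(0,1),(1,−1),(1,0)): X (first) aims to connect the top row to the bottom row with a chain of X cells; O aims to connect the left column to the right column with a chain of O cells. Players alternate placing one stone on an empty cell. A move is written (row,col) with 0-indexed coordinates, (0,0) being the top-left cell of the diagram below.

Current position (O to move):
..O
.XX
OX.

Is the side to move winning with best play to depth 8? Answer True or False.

O winning at [..O/.XX/OX.]: True

p1 O@[..O/.XX/OX.]: (0,0)[O.O/.XX/OX.]-1 (0,1)[.OO/.XX/OX.]+1* (1,0)[..O/OXX/OX.]-1 (2,2)[..O/.XX/OXO]-1
p2 X@[.OO/.XX/OX.]: (0,0)[XOO/.XX/OX.]-1* (1,0)[.OO/XXX/OX.]-1 (2,2)[.OO/.XX/OXX]-1
p3 O@[XOO/.XX/OX.]: (1,0)[XOO/OXX/OX.]+1* (2,2)[XOO/.XX/OXO]-1
p4 X@[XOO/OXX/OX.] terminal -1; root [..O/.XX/OX.] d8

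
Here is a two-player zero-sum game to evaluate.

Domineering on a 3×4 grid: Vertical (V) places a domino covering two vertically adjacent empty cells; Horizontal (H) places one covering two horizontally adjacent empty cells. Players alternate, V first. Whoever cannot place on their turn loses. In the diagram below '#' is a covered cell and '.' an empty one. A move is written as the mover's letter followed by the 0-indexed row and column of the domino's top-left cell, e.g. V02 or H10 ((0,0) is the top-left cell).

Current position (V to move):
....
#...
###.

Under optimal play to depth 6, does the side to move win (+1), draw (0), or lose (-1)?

[..../#.../###.] V move#1: V01:-1/.#../##../###., V02:+1/..#./#.#./###.*, V03:-1/...#/#..#/###., V13:-1/..../#..#/####
[..#./#.#./###.] H move#2: H00:-1/###./#.#./###.*
[###./#.#./###.] V move#3: V03:+1/####/#.##/###.*, V13:+1/###./#.##/####
[####/#.##/###.] end (terminal -1, H#4); searched ..../#.../###. to 6

value(..../#.../###., V) = +1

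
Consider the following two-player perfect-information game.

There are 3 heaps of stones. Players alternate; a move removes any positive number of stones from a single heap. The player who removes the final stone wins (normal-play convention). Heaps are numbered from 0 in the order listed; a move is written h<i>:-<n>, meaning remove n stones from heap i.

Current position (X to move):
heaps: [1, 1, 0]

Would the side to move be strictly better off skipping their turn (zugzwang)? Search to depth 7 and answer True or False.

zugzwang((1,1,0), X) = True

p1 X@[(1,1,0)]: h0:-1[(0,1,0)]-1* h1:-1[(1,0,0)]-1
p2 O@[(0,1,0)]: h1:-1[(0,0,0)]+1*
p3 X@[(0,0,0)] terminal -1; root [(1,1,0)] d7
suppose X passes — search the same position with O to move:
pass> p1 O@[(1,1,0)]: h0:-1[(0,1,0)]-1* h1:-1[(1,0,0)]-1
pass> p2 X@[(0,1,0)]: h1:-1[(0,0,0)]+1*
pass> p3 O@[(0,0,0)] terminal -1; root [(1,1,0)] d7
for X: play -1, pass +1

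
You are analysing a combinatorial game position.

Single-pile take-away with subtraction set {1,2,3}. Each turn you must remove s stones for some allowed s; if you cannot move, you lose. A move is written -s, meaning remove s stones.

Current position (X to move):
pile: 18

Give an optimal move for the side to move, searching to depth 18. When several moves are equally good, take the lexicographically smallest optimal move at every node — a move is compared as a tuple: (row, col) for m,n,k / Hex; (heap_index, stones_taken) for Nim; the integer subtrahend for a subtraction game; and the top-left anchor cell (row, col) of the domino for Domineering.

X's best at [18]: -2

p1 X@[18]: -1[17]-1 -2[16]+1* -3[15]-1
p2 O@[16]: -1[15]-1* -2[14]-1 -3[13]-1
p3 X@[15]: -1[14]-1 -2[13]-1 -3[12]+1*
p4 O@[12]: -1[11]-1* -2[10]-1 -3[9]-1
p5 X@[11]: -1[10]-1 -2[9]-1 -3[8]+1*
p6 O@[8]: -1[7]-1* -2[6]-1 -3[5]-1
p7 X@[7]: -1[6]-1 -2[5]-1 -3[4]+1*
p8 O@[4]: -1[3]-1* -2[2]-1 -3[1]-1
p9 X@[3]: -1[2]-1 -2[1]-1 -3[0]+1*
p10 O@[0] terminal -1; root [18] d18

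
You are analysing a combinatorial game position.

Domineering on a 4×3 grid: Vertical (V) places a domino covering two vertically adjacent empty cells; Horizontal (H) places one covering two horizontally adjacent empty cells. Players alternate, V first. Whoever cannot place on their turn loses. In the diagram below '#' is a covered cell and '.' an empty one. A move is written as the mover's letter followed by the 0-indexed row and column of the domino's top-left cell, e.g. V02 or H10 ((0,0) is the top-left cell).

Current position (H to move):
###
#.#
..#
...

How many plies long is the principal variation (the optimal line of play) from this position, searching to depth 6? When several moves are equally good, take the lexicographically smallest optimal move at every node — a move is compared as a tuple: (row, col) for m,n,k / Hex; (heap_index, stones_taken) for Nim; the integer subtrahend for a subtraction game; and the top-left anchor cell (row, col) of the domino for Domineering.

PV length from [###/#.#/..#/...]: 1 ply

ply 1, H at ###/#.#/..#/... | H20=+1→###/#.#/###/...*; H30=-1→###/#.#/..#/##.; H31=-1→###/#.#/..#/.##
ply 2: ###/#.#/###/... is terminal -1 (V); from ###/#.#/..#/... depth 6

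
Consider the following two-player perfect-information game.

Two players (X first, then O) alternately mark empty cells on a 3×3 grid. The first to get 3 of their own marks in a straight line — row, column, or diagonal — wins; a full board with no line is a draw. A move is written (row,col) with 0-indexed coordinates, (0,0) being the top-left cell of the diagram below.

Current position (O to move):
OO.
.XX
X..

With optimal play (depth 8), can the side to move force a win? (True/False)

O winning at [OO./.XX/X..]: True

ply 1, O at OO./.XX/X.. | (0,2)=+1→OOO/.XX/X..*; (1,0)=-1→OO./OXX/X..; (2,1)=-1→OO./.XX/XO.; (2,2)=-1→OO./.XX/X.O
ply 2: OOO/.XX/X.. is terminal -1 (X); from OO./.XX/X.. depth 8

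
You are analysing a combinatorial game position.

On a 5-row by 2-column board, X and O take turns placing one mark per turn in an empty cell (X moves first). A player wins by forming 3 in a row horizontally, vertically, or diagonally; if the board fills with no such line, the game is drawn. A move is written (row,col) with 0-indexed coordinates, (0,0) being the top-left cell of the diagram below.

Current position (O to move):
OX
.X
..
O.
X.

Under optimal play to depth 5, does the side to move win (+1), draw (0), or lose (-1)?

ply 1, O at OX/.X/../O./X. | (1,0)=-1→OX/OX/../O./X.; (2,0)=-1→OX/.X/O./O./X.; (2,1)=+0→OX/.X/.O/O./X.*; (3,1)=-1→OX/.X/../OO/X.; (4,1)=-1→OX/.X/../O./XO
ply 2, X at OX/.X/.O/O./X. | (1,0)=+0→OX/XX/.O/O./X.*; (2,0)=+0→OX/.X/XO/O./X.; (3,1)=+0→OX/.X/.O/OX/X.; (4,1)=+0→OX/.X/.O/O./XX
ply 3, O at OX/XX/.O/O./X. | (2,0)=+0→OX/XX/OO/O./X.*; (3,1)=+0→OX/XX/.O/OO/X.; (4,1)=+0→OX/XX/.O/O./XO
ply 4, X at OX/XX/OO/O./X. | (3,1)=+0→OX/XX/OO/OX/X.*; (4,1)=+0→OX/XX/OO/O./XX
ply 5, O at OX/XX/OO/OX/X. | (4,1)=+0→OX/XX/OO/OX/XO*
ply 6: OX/XX/OO/OX/XO is terminal +0 (X); from OX/.X/../O./X. depth 5

value(OX/.X/../O./X., O) = 0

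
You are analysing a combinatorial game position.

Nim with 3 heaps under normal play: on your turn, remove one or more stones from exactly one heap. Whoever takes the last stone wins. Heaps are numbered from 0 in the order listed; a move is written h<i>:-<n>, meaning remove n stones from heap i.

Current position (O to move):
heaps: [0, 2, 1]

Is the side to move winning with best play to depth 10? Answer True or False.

O winning at [(0,2,1)]: True

ply 1, O at (0,2,1) | h1:-1=+1→(0,1,1)*; h1:-2=-1→(0,0,1); h2:-1=-1→(0,2,0)
ply 2, X at (0,1,1) | h1:-1=-1→(0,0,1)*; h2:-1=-1→(0,1,0)
ply 3, O at (0,0,1) | h2:-1=+1→(0,0,0)*
ply 4: (0,0,0) is terminal -1 (X); from (0,2,1) depth 10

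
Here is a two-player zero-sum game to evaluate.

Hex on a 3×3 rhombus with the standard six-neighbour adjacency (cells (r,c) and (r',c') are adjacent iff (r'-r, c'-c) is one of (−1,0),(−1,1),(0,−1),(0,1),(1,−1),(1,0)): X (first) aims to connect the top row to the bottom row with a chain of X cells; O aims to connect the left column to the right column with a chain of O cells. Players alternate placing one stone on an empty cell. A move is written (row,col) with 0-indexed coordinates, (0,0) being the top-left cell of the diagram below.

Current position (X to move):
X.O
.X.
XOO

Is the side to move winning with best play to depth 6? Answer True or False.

X winning at [X.O/.X./XOO]: True

[X.O/.X./XOO] X move#1: (0,1):+1/XXO/.X./XOO*, (1,0):+1/X.O/XX./XOO, (1,2):+1/X.O/.XX/XOO
[XXO/.X./XOO] end (terminal -1, O#2); searched X.O/.X./XOO to 6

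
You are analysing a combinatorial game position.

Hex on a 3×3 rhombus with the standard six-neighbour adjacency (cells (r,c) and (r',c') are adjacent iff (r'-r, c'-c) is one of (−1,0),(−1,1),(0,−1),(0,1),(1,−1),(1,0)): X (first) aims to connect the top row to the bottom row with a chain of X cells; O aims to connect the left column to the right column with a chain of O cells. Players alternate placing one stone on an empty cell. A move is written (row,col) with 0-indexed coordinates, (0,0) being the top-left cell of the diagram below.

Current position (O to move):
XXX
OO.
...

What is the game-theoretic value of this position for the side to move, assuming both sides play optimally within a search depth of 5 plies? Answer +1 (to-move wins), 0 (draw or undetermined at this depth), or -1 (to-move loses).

p1 O@[XXX/OO./...]: (1,2)[XXX/OOO/...]+1* (2,0)[XXX/OO./O..]-1 (2,1)[XXX/OO./.O.]+1 (2,2)[XXX/OO./..O]+1
p2 X@[XXX/OOO/...] terminal -1; root [XXX/OO./...] d5

value(XXX/OO./..., O) = +1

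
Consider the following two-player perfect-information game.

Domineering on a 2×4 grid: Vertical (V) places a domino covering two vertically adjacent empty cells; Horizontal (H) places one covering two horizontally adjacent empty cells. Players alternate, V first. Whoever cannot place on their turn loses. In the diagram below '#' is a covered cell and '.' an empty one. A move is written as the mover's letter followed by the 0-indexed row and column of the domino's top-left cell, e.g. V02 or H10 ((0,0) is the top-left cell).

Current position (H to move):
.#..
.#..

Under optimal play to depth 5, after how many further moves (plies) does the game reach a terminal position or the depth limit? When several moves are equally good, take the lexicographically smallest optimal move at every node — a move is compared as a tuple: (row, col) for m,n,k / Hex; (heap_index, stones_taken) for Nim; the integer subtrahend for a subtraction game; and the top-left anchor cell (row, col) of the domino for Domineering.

[.#../.#..] H move#1: H02:+1/.###/.#..*, H12:+1/.#../.###
[.###/.#..] V move#2: V00:-1/####/##..*
[####/##..] H move#3: H12:+1/####/####*
[####/####] end (terminal -1, V#4); searched .#../.#.. to 5

PV length from [.#../.#..]: 3 plies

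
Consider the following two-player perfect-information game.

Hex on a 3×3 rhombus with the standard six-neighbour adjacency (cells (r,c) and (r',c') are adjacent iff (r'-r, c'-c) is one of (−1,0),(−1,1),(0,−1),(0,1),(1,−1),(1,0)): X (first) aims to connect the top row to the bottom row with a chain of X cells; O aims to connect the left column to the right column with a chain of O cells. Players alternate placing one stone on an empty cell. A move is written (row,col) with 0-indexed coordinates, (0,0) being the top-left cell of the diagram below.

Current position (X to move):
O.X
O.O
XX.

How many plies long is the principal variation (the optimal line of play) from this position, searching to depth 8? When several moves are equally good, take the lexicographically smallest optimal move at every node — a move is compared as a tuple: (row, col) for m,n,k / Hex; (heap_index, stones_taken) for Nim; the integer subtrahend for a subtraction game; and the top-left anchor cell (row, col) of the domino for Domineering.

p1 X@[O.X/O.O/XX.]: (0,1)[OXX/O.O/XX.]-1 (1,1)[O.X/OXO/XX.]+1* (2,2)[O.X/O.O/XXX]-1
p2 O@[O.X/OXO/XX.] terminal -1; root [O.X/O.O/XX.] d8

PV length from [O.X/O.O/XX.]: 1 ply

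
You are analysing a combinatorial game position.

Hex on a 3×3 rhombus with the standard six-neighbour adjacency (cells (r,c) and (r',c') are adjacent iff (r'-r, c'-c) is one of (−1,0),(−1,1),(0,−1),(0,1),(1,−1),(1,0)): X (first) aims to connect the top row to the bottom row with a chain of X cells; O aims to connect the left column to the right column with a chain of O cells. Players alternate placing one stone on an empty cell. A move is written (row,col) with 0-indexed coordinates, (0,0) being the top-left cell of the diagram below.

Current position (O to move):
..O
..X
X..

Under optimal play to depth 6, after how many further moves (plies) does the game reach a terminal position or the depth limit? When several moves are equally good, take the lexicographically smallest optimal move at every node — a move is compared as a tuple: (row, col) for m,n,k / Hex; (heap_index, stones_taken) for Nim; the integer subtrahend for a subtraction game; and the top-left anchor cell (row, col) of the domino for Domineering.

ply 1, O at ..O/..X/X.. | (0,0)=-1→O.O/..X/X..; (0,1)=+1→.OO/..X/X..*; (1,0)=+1→..O/O.X/X..; (1,1)=-1→..O/.OX/X..; (2,1)=-1→..O/..X/XO.; (2,2)=-1→..O/..X/X.O
ply 2, X at .OO/..X/X.. | (0,0)=-1→XOO/..X/X..*; (1,0)=-1→.OO/X.X/X..; (1,1)=-1→.OO/.XX/X..; (2,1)=-1→.OO/..X/XX.; (2,2)=-1→.OO/..X/X.X
ply 3, O at XOO/..X/X.. | (1,0)=+1→XOO/O.X/X..*; (1,1)=-1→XOO/.OX/X..; (2,1)=-1→XOO/..X/XO.; (2,2)=-1→XOO/..X/X.O
ply 4: XOO/O.X/X.. is terminal -1 (X); from ..O/..X/X.. depth 6

PV length from [..O/..X/X..]: 3 plies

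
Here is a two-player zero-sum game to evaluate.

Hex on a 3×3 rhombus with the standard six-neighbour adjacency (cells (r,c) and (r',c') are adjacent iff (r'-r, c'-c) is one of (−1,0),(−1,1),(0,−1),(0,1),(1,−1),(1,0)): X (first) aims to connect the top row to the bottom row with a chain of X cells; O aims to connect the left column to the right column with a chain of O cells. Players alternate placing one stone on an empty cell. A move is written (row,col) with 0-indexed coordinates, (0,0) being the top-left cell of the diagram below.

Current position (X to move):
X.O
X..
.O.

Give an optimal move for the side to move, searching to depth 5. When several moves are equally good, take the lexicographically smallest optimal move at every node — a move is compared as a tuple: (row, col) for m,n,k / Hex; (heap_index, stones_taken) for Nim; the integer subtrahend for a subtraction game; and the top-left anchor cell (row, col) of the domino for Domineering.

X's best at [X.O/X../.O.]: (2,0)

ply 1, X at X.O/X../.O. | (0,1)=-1→XXO/X../.O.; (1,1)=-1→X.O/XX./.O.; (1,2)=-1→X.O/X.X/.O.; (2,0)=+1→X.O/X../XO.*; (2,2)=-1→X.O/X../.OX
ply 2: X.O/X../XO. is terminal -1 (O); from X.O/X../.O. depth 5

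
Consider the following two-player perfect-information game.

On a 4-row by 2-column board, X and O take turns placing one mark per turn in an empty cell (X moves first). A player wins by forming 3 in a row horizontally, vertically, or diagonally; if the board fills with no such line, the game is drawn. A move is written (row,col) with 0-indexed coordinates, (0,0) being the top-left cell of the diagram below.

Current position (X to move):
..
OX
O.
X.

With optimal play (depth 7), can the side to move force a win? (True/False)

X winning at [../OX/O./X.]: False

p1 X@[../OX/O./X.]: (0,0)[X./OX/O./X.]+0* (0,1)[.X/OX/O./X.]-1 (2,1)[../OX/OX/X.]-1 (3,1)[../OX/O./XX]-1
p2 O@[X./OX/O./X.]: (0,1)[XO/OX/O./X.]+0* (2,1)[X./OX/OO/X.]+0 (3,1)[X./OX/O./XO]+0
p3 X@[XO/OX/O./X.]: (2,1)[XO/OX/OX/X.]+0* (3,1)[XO/OX/O./XX]+0
p4 O@[XO/OX/OX/X.]: (3,1)[XO/OX/OX/XO]+0*
p5 X@[XO/OX/OX/XO] terminal +0; root [../OX/O./X.] d7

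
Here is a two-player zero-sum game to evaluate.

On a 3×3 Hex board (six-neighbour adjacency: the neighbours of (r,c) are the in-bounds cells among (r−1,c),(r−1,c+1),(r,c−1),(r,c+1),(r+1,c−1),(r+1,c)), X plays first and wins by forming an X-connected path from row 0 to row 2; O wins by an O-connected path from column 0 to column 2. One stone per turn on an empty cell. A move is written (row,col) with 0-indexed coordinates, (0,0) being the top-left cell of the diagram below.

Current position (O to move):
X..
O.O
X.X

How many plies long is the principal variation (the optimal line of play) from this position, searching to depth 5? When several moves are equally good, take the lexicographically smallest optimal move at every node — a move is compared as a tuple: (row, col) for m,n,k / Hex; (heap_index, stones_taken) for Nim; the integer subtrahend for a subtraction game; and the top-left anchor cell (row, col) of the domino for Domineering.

[X../O.O/X.X] O move#1: (0,1):+1/XO./O.O/X.X*, (0,2):+1/X.O/O.O/X.X, (1,1):+1/X../OOO/X.X, (2,1):-1/X../O.O/XOX
[XO./O.O/X.X] X move#2: (0,2):-1/XOX/O.O/X.X*, (1,1):-1/XO./OXO/X.X, (2,1):-1/XO./O.O/XXX
[XOX/O.O/X.X] O move#3: (1,1):+1/XOX/OOO/X.X*, (2,1):-1/XOX/O.O/XOX
[XOX/OOO/X.X] end (terminal -1, X#4); searched X../O.O/X.X to 5

PV length from [X../O.O/X.X]: 3 plies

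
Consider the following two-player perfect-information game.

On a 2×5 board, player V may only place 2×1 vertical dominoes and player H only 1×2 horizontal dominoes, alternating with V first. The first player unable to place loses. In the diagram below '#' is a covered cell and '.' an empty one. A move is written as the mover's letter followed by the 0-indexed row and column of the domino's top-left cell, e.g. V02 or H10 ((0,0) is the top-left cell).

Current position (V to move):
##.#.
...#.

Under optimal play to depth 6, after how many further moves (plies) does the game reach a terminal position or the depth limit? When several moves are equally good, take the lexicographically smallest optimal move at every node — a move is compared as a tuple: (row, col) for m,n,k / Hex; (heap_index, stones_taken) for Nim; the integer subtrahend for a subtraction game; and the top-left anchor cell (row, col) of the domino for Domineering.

PV length from [##.#./...#.]: 3 plies

ply 1, V at ##.#./...#. | V02=+1→####./..##.*; V04=-1→##.##/...##
ply 2, H at ####./..##. | H10=-1→####./####.*
ply 3, V at ####./####. | V04=+1→#####/#####*
ply 4: #####/##### is terminal -1 (H); from ##.#./...#. depth 6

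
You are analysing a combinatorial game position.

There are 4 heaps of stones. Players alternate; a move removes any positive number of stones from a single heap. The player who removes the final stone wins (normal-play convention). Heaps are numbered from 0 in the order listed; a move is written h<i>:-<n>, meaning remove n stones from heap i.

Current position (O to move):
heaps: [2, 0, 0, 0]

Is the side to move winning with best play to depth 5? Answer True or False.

O winning at [(2,0,0,0)]: True

[(2,0,0,0)] O move#1: h0:-1:-1/(1,0,0,0), h0:-2:+1/(0,0,0,0)*
[(0,0,0,0)] end (terminal -1, X#2); searched (2,0,0,0) to 5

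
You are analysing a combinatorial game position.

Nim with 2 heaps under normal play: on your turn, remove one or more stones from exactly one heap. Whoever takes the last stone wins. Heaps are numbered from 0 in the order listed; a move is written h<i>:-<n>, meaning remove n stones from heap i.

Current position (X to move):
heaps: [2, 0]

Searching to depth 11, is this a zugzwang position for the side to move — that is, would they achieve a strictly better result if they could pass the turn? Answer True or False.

p1 X@[(2,0)]: h0:-1[(1,0)]-1 h0:-2[(0,0)]+1*
p2 O@[(0,0)] terminal -1; root [(2,0)] d11
pass branch (O moves first from the same position):
  | p1 O@[(2,0)]: h0:-1[(1,0)]-1 h0:-2[(0,0)]+1*
  | p2 X@[(0,0)] terminal -1; root [(2,0)] d11
X moving scores +1; X passing scores -1

zugzwang((2,0), X) = False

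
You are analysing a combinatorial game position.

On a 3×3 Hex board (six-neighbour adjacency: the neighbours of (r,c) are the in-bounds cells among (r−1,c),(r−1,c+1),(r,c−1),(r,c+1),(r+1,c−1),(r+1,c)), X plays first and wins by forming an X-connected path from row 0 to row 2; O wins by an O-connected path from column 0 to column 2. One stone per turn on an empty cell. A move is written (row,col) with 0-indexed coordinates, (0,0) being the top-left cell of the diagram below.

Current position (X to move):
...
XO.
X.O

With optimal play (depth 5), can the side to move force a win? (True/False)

[.../XO./X.O] X move#1: (0,0):+1/X../XO./X.O*, (0,1):+1/.X./XO./X.O, (0,2):+1/..X/XO./X.O, (1,2):+1/.../XOX/X.O, (2,1):+1/.../XO./XXO
[X../XO./X.O] end (terminal -1, O#2); searched .../XO./X.O to 5

X winning at [.../XO./X.O]: True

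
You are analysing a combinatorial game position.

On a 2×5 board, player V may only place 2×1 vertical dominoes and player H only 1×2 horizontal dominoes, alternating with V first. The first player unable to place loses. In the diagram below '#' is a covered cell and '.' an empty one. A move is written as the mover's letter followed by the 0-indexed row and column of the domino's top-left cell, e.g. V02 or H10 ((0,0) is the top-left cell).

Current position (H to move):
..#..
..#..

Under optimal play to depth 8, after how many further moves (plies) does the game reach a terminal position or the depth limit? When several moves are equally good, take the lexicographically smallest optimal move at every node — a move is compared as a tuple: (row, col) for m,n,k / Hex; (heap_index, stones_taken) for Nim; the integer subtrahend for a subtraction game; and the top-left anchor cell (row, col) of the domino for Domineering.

ply 1, H at ..#../..#.. | H00=-1→###../..#..*; H03=-1→..###/..#..; H10=-1→..#../###..; H13=-1→..#../..###
ply 2, V at ###../..#.. | V03=+1→####./..##.*; V04=+1→###.#/..#.#
ply 3, H at ####./..##. | H10=-1→####./####.*
ply 4, V at ####./####. | V04=+1→#####/#####*
ply 5: #####/##### is terminal -1 (H); from ..#../..#.. depth 8

PV length from [..#../..#..]: 4 plies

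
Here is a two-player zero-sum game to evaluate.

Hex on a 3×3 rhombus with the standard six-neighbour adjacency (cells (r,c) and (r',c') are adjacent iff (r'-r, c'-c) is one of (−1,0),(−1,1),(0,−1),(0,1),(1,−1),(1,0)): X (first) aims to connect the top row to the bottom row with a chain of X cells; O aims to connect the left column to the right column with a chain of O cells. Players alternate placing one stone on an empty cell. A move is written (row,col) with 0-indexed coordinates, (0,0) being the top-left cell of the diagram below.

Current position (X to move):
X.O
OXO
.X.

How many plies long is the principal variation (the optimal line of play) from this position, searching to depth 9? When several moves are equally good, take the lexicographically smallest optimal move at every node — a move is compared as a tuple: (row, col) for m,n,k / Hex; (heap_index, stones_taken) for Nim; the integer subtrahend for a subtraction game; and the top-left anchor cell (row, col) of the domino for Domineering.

ply 1, X at X.O/OXO/.X. | (0,1)=+1→XXO/OXO/.X.*; (2,0)=-1→X.O/OXO/XX.; (2,2)=-1→X.O/OXO/.XX
ply 2: XXO/OXO/.X. is terminal -1 (O); from X.O/OXO/.X. depth 9

PV length from [X.O/OXO/.X.]: 1 ply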